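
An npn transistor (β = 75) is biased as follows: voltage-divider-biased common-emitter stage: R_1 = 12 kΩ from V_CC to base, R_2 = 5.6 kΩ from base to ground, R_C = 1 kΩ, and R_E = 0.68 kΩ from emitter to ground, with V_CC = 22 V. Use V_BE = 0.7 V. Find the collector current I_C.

Thevenize the base divider: V_Th = V_CC·R_2/(R_1+R_2) = 22×5.6/17.6 = 7 V, R_Th = R_1‖R_2 = 3.82 kΩ.
Base-emitter loop: V_Th = I_B·R_Th + V_BE + (β+1)I_B·R_E, so I_B = (7 − 0.7) / (3.82 + 76×0.68) = 0.114 mA.
I_C = β·I_B = 75×0.114 = 8.51 mA, and I_E = (β+1)I_B = 8.63 mA.
V_CE = V_CC − I_C·R_C − I_E·R_E = 22 − 8.51×1 − 8.63×0.68 = 7.62 V.
V_CE = 7.62 V > 0.2 V confirms active-region operation.

I_C ≈ 8.5 mA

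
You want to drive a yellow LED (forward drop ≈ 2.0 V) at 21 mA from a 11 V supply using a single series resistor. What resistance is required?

The resistor drops V_S − V_D = 11 − 2.0 = 9 V at 21 mA.
R = 9 V / 21 mA = 0.429 kΩ.

R ≈ 0.43 kΩ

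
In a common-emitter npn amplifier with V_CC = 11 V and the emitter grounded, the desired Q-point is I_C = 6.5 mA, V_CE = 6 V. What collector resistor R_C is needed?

Collector loop: V_CC = I_C·R_C + V_CE.
R_C = (V_CC − V_CE)/I_C = (11 − 6)/6.5 = 0.769 kΩ.

R_C ≈ 0.77 kΩ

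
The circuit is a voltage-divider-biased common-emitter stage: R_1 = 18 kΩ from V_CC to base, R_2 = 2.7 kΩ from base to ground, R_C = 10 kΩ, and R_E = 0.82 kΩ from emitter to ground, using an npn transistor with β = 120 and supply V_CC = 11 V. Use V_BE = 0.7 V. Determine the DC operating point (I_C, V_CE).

Thevenize the base divider: V_Th = V_CC·R_2/(R_1+R_2) = 11×2.7/20.7 = 1.43 V, R_Th = R_1‖R_2 = 2.35 kΩ.
Base-emitter loop: V_Th = I_B·R_Th + V_BE + (β+1)I_B·R_E, so I_B = (1.43 − 0.7) / (2.35 + 121×0.82) = 0.00723 mA.
I_C = β·I_B = 120×0.00723 = 0.868 mA, and I_E = (β+1)I_B = 0.875 mA.
V_CE = V_CC − I_C·R_C − I_E·R_E = 11 − 0.868×10 − 0.875×0.82 = 1.6 V.
V_CE = 1.6 V > 0.2 V confirms active-region operation.

I_C ≈ 0.87 mA, V_CE ≈ 1.6 V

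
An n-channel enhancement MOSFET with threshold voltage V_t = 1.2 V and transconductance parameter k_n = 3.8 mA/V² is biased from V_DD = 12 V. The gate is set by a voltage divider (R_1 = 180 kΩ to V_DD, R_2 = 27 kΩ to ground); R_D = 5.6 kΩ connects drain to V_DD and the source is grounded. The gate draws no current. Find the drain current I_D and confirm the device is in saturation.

I_D ≈ 0.25 mA

V_G = V_DD·R_2/(R_1+R_2) = 12×27/207 = 1.57 V. With the source grounded, V_GS = V_G = 1.57 V.
Assume saturation: I_D = (k_n/2)(V_GS − V_t)² = (3.8/2)×(1.57 − 1.2)² = 1.9×0.365² = 0.253 mA.
V_DS = V_DD − I_D·R_D = 12 − 0.253×5.6 = 10.6 V.
Saturation requires V_DS ≥ V_GS − V_t = 0.365 V; 10.6 ≥ 0.365 ✓.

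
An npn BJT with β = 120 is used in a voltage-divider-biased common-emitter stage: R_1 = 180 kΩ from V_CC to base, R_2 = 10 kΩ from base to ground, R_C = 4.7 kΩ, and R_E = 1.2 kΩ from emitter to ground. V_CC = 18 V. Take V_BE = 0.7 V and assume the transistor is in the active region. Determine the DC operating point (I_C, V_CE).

Thevenize the base divider: V_Th = V_CC·R_2/(R_1+R_2) = 18×10/190 = 0.947 V, R_Th = R_1‖R_2 = 9.47 kΩ.
Base-emitter loop: V_Th = I_B·R_Th + V_BE + (β+1)I_B·R_E, so I_B = (0.947 − 0.7) / (9.47 + 121×1.2) = 0.0016 mA.
I_C = β·I_B = 120×0.0016 = 0.192 mA, and I_E = (β+1)I_B = 0.194 mA.
V_CE = V_CC − I_C·R_C − I_E·R_E = 18 − 0.192×4.7 − 0.194×1.2 = 16.9 V.
V_CE = 16.9 V > 0.2 V confirms active-region operation.

I_C ≈ 0.19 mA, V_CE ≈ 17 V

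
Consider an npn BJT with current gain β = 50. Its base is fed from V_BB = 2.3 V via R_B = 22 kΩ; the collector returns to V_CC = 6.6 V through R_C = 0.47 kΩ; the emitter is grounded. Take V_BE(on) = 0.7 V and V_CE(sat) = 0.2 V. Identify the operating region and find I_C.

active; I_C ≈ 3.6 mA

Assume active. Base-emitter loop: I_B = (V_BB − V_BE)/R_B = (2.3 − 0.7)/22 = 0.0727 mA.
I_C = β·I_B = 50×0.0727 = 3.64 mA.
V_CE = V_CC − I_C·R_C = 6.6 − 3.64×0.47 = 4.89 V > V_CE(sat), so the active-region assumption holds.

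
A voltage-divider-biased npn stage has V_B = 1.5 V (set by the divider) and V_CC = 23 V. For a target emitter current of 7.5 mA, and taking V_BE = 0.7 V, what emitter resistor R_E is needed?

R_E ≈ 0.11 kΩ

V_E = V_B − V_BE = 1.5 − 0.7 = 0.8 V.
R_E = V_E / I_E = 0.8 / 7.5 = 0.107 kΩ.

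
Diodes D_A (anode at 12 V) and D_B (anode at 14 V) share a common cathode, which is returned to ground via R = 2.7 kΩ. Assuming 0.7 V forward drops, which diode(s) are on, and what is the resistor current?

Assume both conduct. Then node N would need to be at both 12−0.7 = 11.3 V and 14−0.7 = 13.3 V, which is impossible.
Assume only D_B conducts: V_N = 14 − 0.7 = 13.3 V, so I_R = 13.3/2.7 = 4.93 mA.
Check D_A: its anode-to-cathode voltage is 12 − 13.3 = -1.3 V < 0.7 V, so it is off. The assumption is consistent.

Only D_B conducts; I_R ≈ 4.9 mA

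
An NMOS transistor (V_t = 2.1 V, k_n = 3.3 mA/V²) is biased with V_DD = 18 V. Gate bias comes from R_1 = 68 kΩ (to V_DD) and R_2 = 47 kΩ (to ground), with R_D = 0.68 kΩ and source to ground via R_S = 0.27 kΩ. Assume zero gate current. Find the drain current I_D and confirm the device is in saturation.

I_D ≈ 10 mA

V_G = V_DD·R_2/(R_1+R_2) = 18×47/115 = 7.36 V.
Assume saturation: I_D = (k_n/2)(V_GS − V_t)² with V_GS = V_G − I_D·R_S = 7.36 − 0.27·I_D.
Substituting gives 0.12·I_D² − 5.68·I_D + 45.6 = 0, with roots I_D = 10.2 or 37 mA.
The root I_D = 37 mA gives V_GS = -2.64 V ≤ V_t, so take I_D = 10.2 mA.
Then V_GS = 4.59 V and V_DS = V_DD − I_D(R_D+R_S) = 18 − 10.2×0.95 = 8.27 V.
Saturation requires V_DS ≥ V_GS − V_t = 2.49 V; 8.27 ≥ 2.49 ✓.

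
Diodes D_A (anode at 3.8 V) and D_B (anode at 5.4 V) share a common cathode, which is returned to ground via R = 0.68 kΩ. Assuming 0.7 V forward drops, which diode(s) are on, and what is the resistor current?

Assume both conduct. Then node N would need to be at both 3.8−0.7 = 3.1 V and 5.4−0.7 = 4.7 V, which is impossible.
Assume only D_B conducts: V_N = 5.4 − 0.7 = 4.7 V, so I_R = 4.7/0.68 = 6.91 mA.
Check D_A: its anode-to-cathode voltage is 3.8 − 4.7 = -0.9 V < 0.7 V, so it is off. The assumption is consistent.

Only D_B conducts; I_R ≈ 6.9 mA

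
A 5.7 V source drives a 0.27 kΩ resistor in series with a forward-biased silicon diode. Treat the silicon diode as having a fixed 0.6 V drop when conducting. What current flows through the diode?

I ≈ 19 mA

KVL around the loop: 5.7 = V_D + I·R = 0.6 + I × 0.27 kΩ.
So I = (5.7 − 0.6) / 0.27 kΩ = 5.1 / 0.27 = 18.9 mA.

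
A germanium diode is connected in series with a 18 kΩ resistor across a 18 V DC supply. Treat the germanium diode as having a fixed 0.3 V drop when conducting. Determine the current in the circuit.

I ≈ 0.98 mA

KVL around the loop: 18 = V_D + I·R = 0.3 + I × 18 kΩ.
So I = (18 − 0.3) / 18 kΩ = 17.7 / 18 = 0.983 mA.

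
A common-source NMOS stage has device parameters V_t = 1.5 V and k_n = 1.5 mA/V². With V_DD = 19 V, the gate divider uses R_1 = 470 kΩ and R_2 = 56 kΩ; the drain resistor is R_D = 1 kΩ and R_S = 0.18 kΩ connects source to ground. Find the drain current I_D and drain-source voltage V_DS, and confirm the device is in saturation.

I_D ≈ 0.18 mA, V_DS ≈ 19 V

V_G = V_DD·R_2/(R_1+R_2) = 19×56/526 = 2.02 V.
Assume saturation: I_D = (k_n/2)(V_GS − V_t)² with V_GS = V_G − I_D·R_S = 2.02 − 0.18·I_D.
Substituting gives 0.0243·I_D² − 1.14·I_D + 0.205 = 0, with roots I_D = 0.18 or 46.8 mA.
The root I_D = 46.8 mA gives V_GS = -6.4 V ≤ V_t, so take I_D = 0.18 mA.
Then V_GS = 1.99 V and V_DS = V_DD − I_D(R_D+R_S) = 19 − 0.18×1.18 = 18.8 V.
Saturation requires V_DS ≥ V_GS − V_t = 0.49 V; 18.8 ≥ 0.49 ✓.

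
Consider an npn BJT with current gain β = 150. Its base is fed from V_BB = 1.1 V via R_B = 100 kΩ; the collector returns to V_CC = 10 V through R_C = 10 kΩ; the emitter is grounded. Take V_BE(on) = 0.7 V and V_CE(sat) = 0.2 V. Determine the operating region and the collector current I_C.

active; I_C ≈ 0.6 mA

Assume active. Base-emitter loop: I_B = (V_BB − V_BE)/R_B = (1.1 − 0.7)/100 = 0.004 mA.
I_C = β·I_B = 150×0.004 = 0.6 mA.
V_CE = V_CC − I_C·R_C = 10 − 0.6×10 = 4 V > V_CE(sat), so the active-region assumption holds.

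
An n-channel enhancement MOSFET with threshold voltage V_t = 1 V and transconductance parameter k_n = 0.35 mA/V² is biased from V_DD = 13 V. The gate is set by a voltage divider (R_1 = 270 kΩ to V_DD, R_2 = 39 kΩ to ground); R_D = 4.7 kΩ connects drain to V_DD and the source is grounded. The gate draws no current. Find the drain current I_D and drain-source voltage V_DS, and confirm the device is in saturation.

I_D ≈ 0.072 mA, V_DS ≈ 13 V

V_G = V_DD·R_2/(R_1+R_2) = 13×39/309 = 1.64 V. With the source grounded, V_GS = V_G = 1.64 V.
Assume saturation: I_D = (k_n/2)(V_GS − V_t)² = (0.35/2)×(1.64 − 1)² = 0.175×0.641² = 0.0719 mA.
V_DS = V_DD − I_D·R_D = 13 − 0.0719×4.7 = 12.7 V.
Saturation requires V_DS ≥ V_GS − V_t = 0.641 V; 12.7 ≥ 0.641 ✓.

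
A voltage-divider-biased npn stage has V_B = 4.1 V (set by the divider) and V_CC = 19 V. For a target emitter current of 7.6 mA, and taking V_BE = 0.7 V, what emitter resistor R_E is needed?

R_E ≈ 0.45 kΩ

V_E = V_B − V_BE = 4.1 − 0.7 = 3.4 V.
R_E = V_E / I_E = 3.4 / 7.6 = 0.447 kΩ.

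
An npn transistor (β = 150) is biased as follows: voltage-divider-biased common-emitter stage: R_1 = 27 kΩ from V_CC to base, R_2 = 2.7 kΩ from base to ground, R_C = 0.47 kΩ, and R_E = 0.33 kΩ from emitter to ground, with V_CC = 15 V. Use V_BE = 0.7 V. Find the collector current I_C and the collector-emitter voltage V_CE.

Thevenize the base divider: V_Th = V_CC·R_2/(R_1+R_2) = 15×2.7/29.7 = 1.36 V, R_Th = R_1‖R_2 = 2.45 kΩ.
Base-emitter loop: V_Th = I_B·R_Th + V_BE + (β+1)I_B·R_E, so I_B = (1.36 − 0.7) / (2.45 + 151×0.33) = 0.0127 mA.
I_C = β·I_B = 150×0.0127 = 1.9 mA, and I_E = (β+1)I_B = 1.92 mA.
V_CE = V_CC − I_C·R_C − I_E·R_E = 15 − 1.9×0.47 − 1.92×0.33 = 13.5 V.
V_CE = 13.5 V > 0.2 V confirms active-region operation.

I_C ≈ 1.9 mA, V_CE ≈ 13 V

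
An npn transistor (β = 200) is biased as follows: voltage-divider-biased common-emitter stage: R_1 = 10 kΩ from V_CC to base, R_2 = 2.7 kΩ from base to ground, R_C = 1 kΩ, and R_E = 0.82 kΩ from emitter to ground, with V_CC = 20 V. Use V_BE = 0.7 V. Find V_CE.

Thevenize the base divider: V_Th = V_CC·R_2/(R_1+R_2) = 20×2.7/12.7 = 4.25 V, R_Th = R_1‖R_2 = 2.13 kΩ.
Base-emitter loop: V_Th = I_B·R_Th + V_BE + (β+1)I_B·R_E, so I_B = (4.25 − 0.7) / (2.13 + 201×0.82) = 0.0213 mA.
I_C = β·I_B = 200×0.0213 = 4.26 mA, and I_E = (β+1)I_B = 4.28 mA.
V_CE = V_CC − I_C·R_C − I_E·R_E = 20 − 4.26×1 − 4.28×0.82 = 12.2 V.
V_CE = 12.2 V > 0.2 V confirms active-region operation.

V_CE ≈ 12 V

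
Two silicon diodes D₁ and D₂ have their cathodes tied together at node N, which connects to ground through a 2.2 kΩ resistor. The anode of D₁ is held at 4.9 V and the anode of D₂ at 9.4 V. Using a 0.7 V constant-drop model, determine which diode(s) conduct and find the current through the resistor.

Only D₂ conducts; I_R ≈ 4 mA

Assume both conduct. Then node N would need to be at both 4.9−0.7 = 4.2 V and 9.4−0.7 = 8.7 V, which is impossible.
Assume only D₂ conducts: V_N = 9.4 − 0.7 = 8.7 V, so I_R = 8.7/2.2 = 3.95 mA.
Check D₁: its anode-to-cathode voltage is 4.9 − 8.7 = -3.8 V < 0.7 V, so it is off. The assumption is consistent.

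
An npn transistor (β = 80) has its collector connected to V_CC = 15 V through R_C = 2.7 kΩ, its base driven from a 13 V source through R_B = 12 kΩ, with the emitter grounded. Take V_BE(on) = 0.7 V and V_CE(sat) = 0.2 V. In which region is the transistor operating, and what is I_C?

saturation; I_C ≈ 5.5 mA

Assume active: I_B = (13 − 0.7)/12 = 1.03 mA, giving I_C = β·I_B = 82 mA.
But then V_CE = 15 − 82×2.7 = -206 V < V_CE(sat) = 0.2 V — impossible in the active region.
So the transistor is saturated. With V_CE = 0.2 V, I_C = (V_CC − 0.2)/R_C = 14.8/2.7 = 5.48 mA.
Check: β·I_B = 82 mA > I_C = 5.48 mA, confirming saturation.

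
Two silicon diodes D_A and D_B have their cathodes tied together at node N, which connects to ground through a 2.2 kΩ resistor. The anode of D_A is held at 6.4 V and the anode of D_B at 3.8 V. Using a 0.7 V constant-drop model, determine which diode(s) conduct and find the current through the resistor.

Assume both conduct. Then node N would need to be at both 6.4−0.7 = 5.7 V and 3.8−0.7 = 3.1 V, which is impossible.
Assume only D_A conducts: V_N = 6.4 − 0.7 = 5.7 V, so I_R = 5.7/2.2 = 2.59 mA.
Check D_B: its anode-to-cathode voltage is 3.8 − 5.7 = -1.9 V < 0.7 V, so it is off. The assumption is consistent.

Only D_A conducts; I_R ≈ 2.6 mA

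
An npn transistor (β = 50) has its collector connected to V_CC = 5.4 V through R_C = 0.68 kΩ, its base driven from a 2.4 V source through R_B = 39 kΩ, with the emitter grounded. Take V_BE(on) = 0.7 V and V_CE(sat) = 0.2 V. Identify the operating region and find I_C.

active; I_C ≈ 2.2 mA

Assume active. Base-emitter loop: I_B = (V_BB − V_BE)/R_B = (2.4 − 0.7)/39 = 0.0436 mA.
I_C = β·I_B = 50×0.0436 = 2.18 mA.
V_CE = V_CC − I_C·R_C = 5.4 − 2.18×0.68 = 3.92 V > V_CE(sat), so the active-region assumption holds.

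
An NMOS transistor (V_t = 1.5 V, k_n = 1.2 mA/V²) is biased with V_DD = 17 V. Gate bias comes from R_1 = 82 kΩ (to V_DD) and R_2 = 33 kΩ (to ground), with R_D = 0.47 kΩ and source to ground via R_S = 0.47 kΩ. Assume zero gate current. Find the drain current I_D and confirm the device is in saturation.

V_G = V_DD·R_2/(R_1+R_2) = 17×33/115 = 4.88 V.
Assume saturation: I_D = (k_n/2)(V_GS − V_t)² with V_GS = V_G − I_D·R_S = 4.88 − 0.47·I_D.
Substituting gives 0.133·I_D² − 2.91·I_D + 6.85 = 0, with roots I_D = 2.69 or 19.2 mA.
The root I_D = 19.2 mA gives V_GS = -4.16 V ≤ V_t, so take I_D = 2.69 mA.
Then V_GS = 3.62 V and V_DS = V_DD − I_D(R_D+R_S) = 17 − 2.69×0.94 = 14.5 V.
Saturation requires V_DS ≥ V_GS − V_t = 2.12 V; 14.5 ≥ 2.12 ✓.

I_D ≈ 2.7 mA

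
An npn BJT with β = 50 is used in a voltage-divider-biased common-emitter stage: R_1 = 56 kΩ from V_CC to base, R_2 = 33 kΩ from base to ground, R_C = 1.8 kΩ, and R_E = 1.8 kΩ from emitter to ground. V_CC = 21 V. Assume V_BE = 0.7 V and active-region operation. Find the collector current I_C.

I_C ≈ 3.1 mA

Thevenize the base divider: V_Th = V_CC·R_2/(R_1+R_2) = 21×33/89 = 7.79 V, R_Th = R_1‖R_2 = 20.8 kΩ.
Base-emitter loop: V_Th = I_B·R_Th + V_BE + (β+1)I_B·R_E, so I_B = (7.79 − 0.7) / (20.8 + 51×1.8) = 0.063 mA.
I_C = β·I_B = 50×0.063 = 3.15 mA, and I_E = (β+1)I_B = 3.21 mA.
V_CE = V_CC − I_C·R_C − I_E·R_E = 21 − 3.15×1.8 − 3.21×1.8 = 9.55 V.
V_CE = 9.55 V > 0.2 V confirms active-region operation.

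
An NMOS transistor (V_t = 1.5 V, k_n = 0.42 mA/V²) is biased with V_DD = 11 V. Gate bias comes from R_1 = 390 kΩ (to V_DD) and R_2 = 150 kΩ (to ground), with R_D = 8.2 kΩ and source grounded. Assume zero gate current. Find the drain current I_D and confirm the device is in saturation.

I_D ≈ 0.51 mA

V_G = V_DD·R_2/(R_1+R_2) = 11×150/540 = 3.06 V. With the source grounded, V_GS = V_G = 3.06 V.
Assume saturation: I_D = (k_n/2)(V_GS − V_t)² = (0.42/2)×(3.06 − 1.5)² = 0.21×1.56² = 0.508 mA.
V_DS = V_DD − I_D·R_D = 11 − 0.508×8.2 = 6.83 V.
Saturation requires V_DS ≥ V_GS − V_t = 1.56 V; 6.83 ≥ 1.56 ✓.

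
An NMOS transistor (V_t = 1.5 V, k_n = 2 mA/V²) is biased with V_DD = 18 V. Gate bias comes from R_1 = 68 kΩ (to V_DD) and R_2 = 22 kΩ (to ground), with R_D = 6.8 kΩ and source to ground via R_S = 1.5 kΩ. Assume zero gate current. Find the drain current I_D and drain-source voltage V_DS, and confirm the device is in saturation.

V_G = V_DD·R_2/(R_1+R_2) = 18×22/90 = 4.4 V.
Assume saturation: I_D = (k_n/2)(V_GS − V_t)² with V_GS = V_G − I_D·R_S = 4.4 − 1.5·I_D.
Substituting gives 2.25·I_D² − 9.7·I_D + 8.41 = 0, with roots I_D = 1.2 or 3.11 mA.
The root I_D = 3.11 mA gives V_GS = -0.263 V ≤ V_t, so take I_D = 1.2 mA.
Then V_GS = 2.6 V and V_DS = V_DD − I_D(R_D+R_S) = 18 − 1.2×8.3 = 8.02 V.
Saturation requires V_DS ≥ V_GS − V_t = 1.1 V; 8.02 ≥ 1.1 ✓.

I_D ≈ 1.2 mA, V_DS ≈ 8 V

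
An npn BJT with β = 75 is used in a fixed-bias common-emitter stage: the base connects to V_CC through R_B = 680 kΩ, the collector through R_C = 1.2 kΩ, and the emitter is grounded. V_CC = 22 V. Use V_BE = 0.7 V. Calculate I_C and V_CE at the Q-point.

Base loop: V_CC = I_B·R_B + V_BE, so I_B = (22 − 0.7)/680 kΩ = 0.0313 mA.
In the active region I_C = β·I_B = 75 × 0.0313 = 2.35 mA.
Collector loop: V_CE = V_CC − I_C·R_C = 22 − 2.35×1.2 = 19.2 V.
Since V_CE = 19.2 V > V_CE(sat) ≈ 0.2 V, the transistor is in the active region as assumed.

I_C ≈ 2.3 mA, V_CE ≈ 19 V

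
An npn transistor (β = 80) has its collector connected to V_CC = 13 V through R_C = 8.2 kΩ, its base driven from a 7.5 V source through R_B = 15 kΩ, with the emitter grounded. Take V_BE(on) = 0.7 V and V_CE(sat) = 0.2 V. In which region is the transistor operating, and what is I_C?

Assume active: I_B = (7.5 − 0.7)/15 = 0.453 mA, giving I_C = β·I_B = 36.3 mA.
But then V_CE = 13 − 36.3×8.2 = -284 V < V_CE(sat) = 0.2 V — impossible in the active region.
So the transistor is saturated. With V_CE = 0.2 V, I_C = (V_CC − 0.2)/R_C = 12.8/8.2 = 1.56 mA.
Check: β·I_B = 36.3 mA > I_C = 1.56 mA, confirming saturation.

saturation; I_C ≈ 1.6 mA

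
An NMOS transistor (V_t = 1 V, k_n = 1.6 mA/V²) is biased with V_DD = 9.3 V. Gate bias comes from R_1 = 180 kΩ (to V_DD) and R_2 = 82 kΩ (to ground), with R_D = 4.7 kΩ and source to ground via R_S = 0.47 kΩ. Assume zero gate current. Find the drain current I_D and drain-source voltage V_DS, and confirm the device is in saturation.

V_G = V_DD·R_2/(R_1+R_2) = 9.3×82/262 = 2.91 V.
Assume saturation: I_D = (k_n/2)(V_GS − V_t)² with V_GS = V_G − I_D·R_S = 2.91 − 0.47·I_D.
Substituting gives 0.177·I_D² − 2.44·I_D + 2.92 = 0, with roots I_D = 1.33 or 12.5 mA.
The root I_D = 12.5 mA gives V_GS = -2.95 V ≤ V_t, so take I_D = 1.33 mA.
Then V_GS = 2.29 V and V_DS = V_DD − I_D(R_D+R_S) = 9.3 − 1.33×5.17 = 2.44 V.
Saturation requires V_DS ≥ V_GS − V_t = 1.29 V; 2.44 ≥ 1.29 ✓.

I_D ≈ 1.3 mA, V_DS ≈ 2.4 V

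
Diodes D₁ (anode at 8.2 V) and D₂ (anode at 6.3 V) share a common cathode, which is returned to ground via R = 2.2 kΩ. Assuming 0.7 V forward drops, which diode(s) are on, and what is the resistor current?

Assume both conduct. Then node N would need to be at both 8.2−0.7 = 7.5 V and 6.3−0.7 = 5.6 V, which is impossible.
Assume only D₁ conducts: V_N = 8.2 − 0.7 = 7.5 V, so I_R = 7.5/2.2 = 3.41 mA.
Check D₂: its anode-to-cathode voltage is 6.3 − 7.5 = -1.2 V < 0.7 V, so it is off. The assumption is consistent.

Only D₁ conducts; I_R ≈ 3.4 mA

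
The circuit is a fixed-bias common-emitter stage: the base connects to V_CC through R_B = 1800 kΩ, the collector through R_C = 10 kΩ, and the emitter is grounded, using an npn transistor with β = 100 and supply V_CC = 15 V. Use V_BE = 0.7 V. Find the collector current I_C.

Base loop: V_CC = I_B·R_B + V_BE, so I_B = (15 − 0.7)/1800 kΩ = 0.00794 mA.
In the active region I_C = β·I_B = 100 × 0.00794 = 0.794 mA.
Collector loop: V_CE = V_CC − I_C·R_C = 15 − 0.794×10 = 7.06 V.
Since V_CE = 7.06 V > V_CE(sat) ≈ 0.2 V, the transistor is in the active region as assumed.

I_C ≈ 0.79 mA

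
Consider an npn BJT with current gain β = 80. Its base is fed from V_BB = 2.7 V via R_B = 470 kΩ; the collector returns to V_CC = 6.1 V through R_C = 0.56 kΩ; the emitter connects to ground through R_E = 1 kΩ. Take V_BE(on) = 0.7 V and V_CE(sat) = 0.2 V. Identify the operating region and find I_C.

Assume active. Base-emitter loop: I_B = (V_BB − V_BE)/(R_B + (β+1)R_E) = (2.7 − 0.7)/(470 + 81×1) = 0.00363 mA.
I_C = β·I_B = 80×0.00363 = 0.29 mA.
V_CE = V_CC − I_C·R_C − I_E·R_E = 6.1 − 0.29×0.56 − 0.294×1 = 5.64 V > V_CE(sat), so the active-region assumption holds.

active; I_C ≈ 0.29 mA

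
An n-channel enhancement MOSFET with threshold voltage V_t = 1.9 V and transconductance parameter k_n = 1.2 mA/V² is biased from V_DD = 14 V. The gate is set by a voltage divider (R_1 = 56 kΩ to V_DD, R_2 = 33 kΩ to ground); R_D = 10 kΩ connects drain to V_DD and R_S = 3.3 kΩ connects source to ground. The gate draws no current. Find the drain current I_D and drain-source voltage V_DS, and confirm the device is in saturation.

I_D ≈ 0.68 mA, V_DS ≈ 5 V

V_G = V_DD·R_2/(R_1+R_2) = 14×33/89 = 5.19 V.
Assume saturation: I_D = (k_n/2)(V_GS − V_t)² with V_GS = V_G − I_D·R_S = 5.19 − 3.3·I_D.
Substituting gives 6.53·I_D² − 14·I_D + 6.5 = 0, with roots I_D = 0.676 or 1.47 mA.
The root I_D = 1.47 mA gives V_GS = 0.334 V ≤ V_t, so take I_D = 0.676 mA.
Then V_GS = 2.96 V and V_DS = V_DD − I_D(R_D+R_S) = 14 − 0.676×13.3 = 5.01 V.
Saturation requires V_DS ≥ V_GS − V_t = 1.06 V; 5.01 ≥ 1.06 ✓.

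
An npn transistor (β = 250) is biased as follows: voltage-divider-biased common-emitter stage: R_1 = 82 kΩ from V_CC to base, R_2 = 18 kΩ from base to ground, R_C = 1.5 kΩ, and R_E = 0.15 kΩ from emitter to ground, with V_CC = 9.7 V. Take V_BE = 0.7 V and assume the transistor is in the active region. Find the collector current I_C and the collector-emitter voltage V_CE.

Thevenize the base divider: V_Th = V_CC·R_2/(R_1+R_2) = 9.7×18/100 = 1.75 V, R_Th = R_1‖R_2 = 14.8 kΩ.
Base-emitter loop: V_Th = I_B·R_Th + V_BE + (β+1)I_B·R_E, so I_B = (1.75 − 0.7) / (14.8 + 251×0.15) = 0.02 mA.
I_C = β·I_B = 250×0.02 = 4.99 mA, and I_E = (β+1)I_B = 5.01 mA.
V_CE = V_CC − I_C·R_C − I_E·R_E = 9.7 − 4.99×1.5 − 5.01×0.15 = 1.46 V.
V_CE = 1.46 V > 0.2 V confirms active-region operation.

I_C ≈ 5 mA, V_CE ≈ 1.5 V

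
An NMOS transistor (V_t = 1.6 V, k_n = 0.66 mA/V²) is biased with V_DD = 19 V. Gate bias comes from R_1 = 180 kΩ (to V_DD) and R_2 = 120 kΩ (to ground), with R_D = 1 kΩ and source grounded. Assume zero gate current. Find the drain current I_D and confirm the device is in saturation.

I_D ≈ 12 mA

V_G = V_DD·R_2/(R_1+R_2) = 19×120/300 = 7.6 V. With the source grounded, V_GS = V_G = 7.6 V.
Assume saturation: I_D = (k_n/2)(V_GS − V_t)² = (0.66/2)×(7.6 − 1.6)² = 0.33×6² = 11.9 mA.
V_DS = V_DD − I_D·R_D = 19 − 11.9×1 = 7.12 V.
Saturation requires V_DS ≥ V_GS − V_t = 6 V; 7.12 ≥ 6 ✓.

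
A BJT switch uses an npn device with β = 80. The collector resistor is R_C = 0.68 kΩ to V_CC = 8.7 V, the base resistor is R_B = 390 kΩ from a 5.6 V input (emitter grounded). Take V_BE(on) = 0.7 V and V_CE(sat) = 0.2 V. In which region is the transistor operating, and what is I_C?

active; I_C ≈ 1 mA

Assume active. Base-emitter loop: I_B = (V_BB − V_BE)/R_B = (5.6 − 0.7)/390 = 0.0126 mA.
I_C = β·I_B = 80×0.0126 = 1.01 mA.
V_CE = V_CC − I_C·R_C = 8.7 − 1.01×0.68 = 8.02 V > V_CE(sat), so the active-region assumption holds.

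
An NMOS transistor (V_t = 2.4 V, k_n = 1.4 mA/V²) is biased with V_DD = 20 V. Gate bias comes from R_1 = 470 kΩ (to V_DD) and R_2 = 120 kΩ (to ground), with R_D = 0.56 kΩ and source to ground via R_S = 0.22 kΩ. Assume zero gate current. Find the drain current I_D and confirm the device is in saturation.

I_D ≈ 1.3 mA

V_G = V_DD·R_2/(R_1+R_2) = 20×120/590 = 4.07 V.
Assume saturation: I_D = (k_n/2)(V_GS − V_t)² with V_GS = V_G − I_D·R_S = 4.07 − 0.22·I_D.
Substituting gives 0.0339·I_D² − 1.51·I_D + 1.95 = 0, with roots I_D = 1.33 or 43.4 mA.
The root I_D = 43.4 mA gives V_GS = -5.47 V ≤ V_t, so take I_D = 1.33 mA.
Then V_GS = 3.78 V and V_DS = V_DD − I_D(R_D+R_S) = 20 − 1.33×0.78 = 19 V.
Saturation requires V_DS ≥ V_GS − V_t = 1.38 V; 19 ≥ 1.38 ✓.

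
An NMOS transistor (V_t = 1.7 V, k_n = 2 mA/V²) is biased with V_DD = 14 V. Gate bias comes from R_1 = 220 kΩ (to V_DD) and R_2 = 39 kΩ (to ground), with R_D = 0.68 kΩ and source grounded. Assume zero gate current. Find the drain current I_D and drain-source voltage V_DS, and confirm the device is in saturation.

V_G = V_DD·R_2/(R_1+R_2) = 14×39/259 = 2.11 V. With the source grounded, V_GS = V_G = 2.11 V.
Assume saturation: I_D = (k_n/2)(V_GS − V_t)² = (2/2)×(2.11 − 1.7)² = 1×0.408² = 0.167 mA.
V_DS = V_DD − I_D·R_D = 14 − 0.167×0.68 = 13.9 V.
Saturation requires V_DS ≥ V_GS − V_t = 0.408 V; 13.9 ≥ 0.408 ✓.

I_D ≈ 0.17 mA, V_DS ≈ 14 V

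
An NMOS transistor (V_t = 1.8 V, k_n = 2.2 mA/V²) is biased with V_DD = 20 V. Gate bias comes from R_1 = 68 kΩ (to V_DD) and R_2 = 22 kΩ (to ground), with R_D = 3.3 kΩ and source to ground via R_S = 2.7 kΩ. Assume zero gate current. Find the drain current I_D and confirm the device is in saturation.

I_D ≈ 0.82 mA

V_G = V_DD·R_2/(R_1+R_2) = 20×22/90 = 4.89 V.
Assume saturation: I_D = (k_n/2)(V_GS − V_t)² with V_GS = V_G − I_D·R_S = 4.89 − 2.7·I_D.
Substituting gives 8.02·I_D² − 19.3·I_D + 10.5 = 0, with roots I_D = 0.824 or 1.59 mA.
The root I_D = 1.59 mA gives V_GS = 0.598 V ≤ V_t, so take I_D = 0.824 mA.
Then V_GS = 2.67 V and V_DS = V_DD − I_D(R_D+R_S) = 20 − 0.824×6 = 15.1 V.
Saturation requires V_DS ≥ V_GS − V_t = 0.865 V; 15.1 ≥ 0.865 ✓.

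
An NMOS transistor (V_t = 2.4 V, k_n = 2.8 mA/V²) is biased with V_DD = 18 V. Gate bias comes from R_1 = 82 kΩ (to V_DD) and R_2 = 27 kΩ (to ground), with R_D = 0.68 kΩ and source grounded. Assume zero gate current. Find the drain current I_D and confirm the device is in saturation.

V_G = V_DD·R_2/(R_1+R_2) = 18×27/109 = 4.46 V. With the source grounded, V_GS = V_G = 4.46 V.
Assume saturation: I_D = (k_n/2)(V_GS − V_t)² = (2.8/2)×(4.46 − 2.4)² = 1.4×2.06² = 5.93 mA.
V_DS = V_DD − I_D·R_D = 18 − 5.93×0.68 = 14 V.
Saturation requires V_DS ≥ V_GS − V_t = 2.06 V; 14 ≥ 2.06 ✓.

I_D ≈ 5.9 mA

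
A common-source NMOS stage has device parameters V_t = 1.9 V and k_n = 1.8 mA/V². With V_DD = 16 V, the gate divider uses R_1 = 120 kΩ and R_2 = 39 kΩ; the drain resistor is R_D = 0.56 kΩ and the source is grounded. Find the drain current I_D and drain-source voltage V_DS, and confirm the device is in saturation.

V_G = V_DD·R_2/(R_1+R_2) = 16×39/159 = 3.92 V. With the source grounded, V_GS = V_G = 3.92 V.
Assume saturation: I_D = (k_n/2)(V_GS − V_t)² = (1.8/2)×(3.92 − 1.9)² = 0.9×2.02² = 3.69 mA.
V_DS = V_DD − I_D·R_D = 16 − 3.69×0.56 = 13.9 V.
Saturation requires V_DS ≥ V_GS − V_t = 2.02 V; 13.9 ≥ 2.02 ✓.

I_D ≈ 3.7 mA, V_DS ≈ 14 V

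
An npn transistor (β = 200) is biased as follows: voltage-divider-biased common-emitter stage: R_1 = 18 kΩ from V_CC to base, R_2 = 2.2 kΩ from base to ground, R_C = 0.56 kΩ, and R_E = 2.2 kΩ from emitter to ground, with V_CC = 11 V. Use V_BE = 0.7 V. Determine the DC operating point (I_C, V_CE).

I_C ≈ 0.22 mA, V_CE ≈ 10 V

Thevenize the base divider: V_Th = V_CC·R_2/(R_1+R_2) = 11×2.2/20.2 = 1.2 V, R_Th = R_1‖R_2 = 1.96 kΩ.
Base-emitter loop: V_Th = I_B·R_Th + V_BE + (β+1)I_B·R_E, so I_B = (1.2 − 0.7) / (1.96 + 201×2.2) = 0.00112 mA.
I_C = β·I_B = 200×0.00112 = 0.224 mA, and I_E = (β+1)I_B = 0.225 mA.
V_CE = V_CC − I_C·R_C − I_E·R_E = 11 − 0.224×0.56 − 0.225×2.2 = 10.4 V.
V_CE = 10.4 V > 0.2 V confirms active-region operation.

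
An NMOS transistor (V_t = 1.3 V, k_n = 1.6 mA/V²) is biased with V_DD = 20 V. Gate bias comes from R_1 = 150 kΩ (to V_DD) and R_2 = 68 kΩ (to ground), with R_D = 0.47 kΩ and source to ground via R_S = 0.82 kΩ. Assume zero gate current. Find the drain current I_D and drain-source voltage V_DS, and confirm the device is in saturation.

V_G = V_DD·R_2/(R_1+R_2) = 20×68/218 = 6.24 V.
Assume saturation: I_D = (k_n/2)(V_GS − V_t)² with V_GS = V_G − I_D·R_S = 6.24 − 0.82·I_D.
Substituting gives 0.538·I_D² − 7.48·I_D + 19.5 = 0, with roots I_D = 3.48 or 10.4 mA.
The root I_D = 10.4 mA gives V_GS = -2.31 V ≤ V_t, so take I_D = 3.48 mA.
Then V_GS = 3.39 V and V_DS = V_DD − I_D(R_D+R_S) = 20 − 3.48×1.29 = 15.5 V.
Saturation requires V_DS ≥ V_GS − V_t = 2.09 V; 15.5 ≥ 2.09 ✓.

I_D ≈ 3.5 mA, V_DS ≈ 16 V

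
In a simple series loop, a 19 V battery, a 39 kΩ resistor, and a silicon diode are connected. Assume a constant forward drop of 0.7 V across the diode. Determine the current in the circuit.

KVL around the loop: 19 = V_D + I·R = 0.7 + I × 39 kΩ.
So I = (19 − 0.7) / 39 kΩ = 18.3 / 39 = 0.469 mA.

I ≈ 0.47 mA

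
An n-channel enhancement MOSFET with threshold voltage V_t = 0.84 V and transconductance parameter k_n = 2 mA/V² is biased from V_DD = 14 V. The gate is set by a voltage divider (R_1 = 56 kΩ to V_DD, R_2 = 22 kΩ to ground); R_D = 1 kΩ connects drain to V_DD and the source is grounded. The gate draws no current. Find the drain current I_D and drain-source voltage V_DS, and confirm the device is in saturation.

V_G = V_DD·R_2/(R_1+R_2) = 14×22/78 = 3.95 V. With the source grounded, V_GS = V_G = 3.95 V.
Assume saturation: I_D = (k_n/2)(V_GS − V_t)² = (2/2)×(3.95 − 0.84)² = 1×3.11² = 9.66 mA.
V_DS = V_DD − I_D·R_D = 14 − 9.66×1 = 4.34 V.
Saturation requires V_DS ≥ V_GS − V_t = 3.11 V; 4.34 ≥ 3.11 ✓.

I_D ≈ 9.7 mA, V_DS ≈ 4.3 V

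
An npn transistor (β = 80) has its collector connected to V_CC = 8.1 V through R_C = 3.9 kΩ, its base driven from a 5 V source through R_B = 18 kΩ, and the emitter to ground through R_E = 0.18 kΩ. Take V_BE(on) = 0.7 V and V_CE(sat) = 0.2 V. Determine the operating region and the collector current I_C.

saturation; I_C ≈ 1.9 mA

Assume active: I_B = (5 − 0.7)/(18 + 81×0.18) = 0.132 mA, I_C = β·I_B = 10.6 mA.
Then V_CE = 8.1 − 10.6×3.9 − 10.7×0.18 = -35 V < 0.2 V — the active assumption fails.
Re-solve with V_CE = 0.2 V. KCL at the emitter: V_E/R_E = (V_BB−0.7−V_E)/R_B + (V_CC−0.2−V_E)/R_C, giving V_E = 0.386 V.
I_C = (V_CC − 0.2 − V_E)/R_C = (7.9 − 0.386)/3.9 = 1.93 mA.
Check: I_B = (4.3 − 0.386)/18 = 0.217 mA, and β·I_B = 17.4 mA > I_C, confirming saturation.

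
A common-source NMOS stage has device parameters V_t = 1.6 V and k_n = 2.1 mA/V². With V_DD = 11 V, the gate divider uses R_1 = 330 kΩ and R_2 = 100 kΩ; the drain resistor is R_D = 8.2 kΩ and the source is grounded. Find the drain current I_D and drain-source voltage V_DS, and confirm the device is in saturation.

I_D ≈ 0.96 mA, V_DS ≈ 3.1 V

V_G = V_DD·R_2/(R_1+R_2) = 11×100/430 = 2.56 V. With the source grounded, V_GS = V_G = 2.56 V.
Assume saturation: I_D = (k_n/2)(V_GS − V_t)² = (2.1/2)×(2.56 − 1.6)² = 1.05×0.958² = 0.964 mA.
V_DS = V_DD − I_D·R_D = 11 − 0.964×8.2 = 3.1 V.
Saturation requires V_DS ≥ V_GS − V_t = 0.958 V; 3.1 ≥ 0.958 ✓.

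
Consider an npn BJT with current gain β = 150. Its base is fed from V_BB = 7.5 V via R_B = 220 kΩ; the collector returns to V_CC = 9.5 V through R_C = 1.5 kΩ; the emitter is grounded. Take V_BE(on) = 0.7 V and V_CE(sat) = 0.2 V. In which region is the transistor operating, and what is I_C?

Assume active. Base-emitter loop: I_B = (V_BB − V_BE)/R_B = (7.5 − 0.7)/220 = 0.0309 mA.
I_C = β·I_B = 150×0.0309 = 4.64 mA.
V_CE = V_CC − I_C·R_C = 9.5 − 4.64×1.5 = 2.55 V > V_CE(sat), so the active-region assumption holds.

active; I_C ≈ 4.6 mA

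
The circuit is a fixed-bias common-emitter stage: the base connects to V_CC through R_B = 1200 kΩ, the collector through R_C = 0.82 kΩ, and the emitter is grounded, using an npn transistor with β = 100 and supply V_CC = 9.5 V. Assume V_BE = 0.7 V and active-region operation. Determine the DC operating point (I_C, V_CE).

Base loop: V_CC = I_B·R_B + V_BE, so I_B = (9.5 − 0.7)/1200 kΩ = 0.00733 mA.
In the active region I_C = β·I_B = 100 × 0.00733 = 0.733 mA.
Collector loop: V_CE = V_CC − I_C·R_C = 9.5 − 0.733×0.82 = 8.9 V.
Since V_CE = 8.9 V > V_CE(sat) ≈ 0.2 V, the transistor is in the active region as assumed.

I_C ≈ 0.73 mA, V_CE ≈ 8.9 V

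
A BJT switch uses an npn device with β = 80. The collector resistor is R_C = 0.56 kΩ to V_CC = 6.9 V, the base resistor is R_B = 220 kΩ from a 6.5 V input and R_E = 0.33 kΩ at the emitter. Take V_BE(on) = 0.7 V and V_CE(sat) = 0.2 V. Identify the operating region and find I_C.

Assume active. Base-emitter loop: I_B = (V_BB − V_BE)/(R_B + (β+1)R_E) = (6.5 − 0.7)/(220 + 81×0.33) = 0.0235 mA.
I_C = β·I_B = 80×0.0235 = 1.88 mA.
V_CE = V_CC − I_C·R_C − I_E·R_E = 6.9 − 1.88×0.56 − 1.9×0.33 = 5.22 V > V_CE(sat), so the active-region assumption holds.

active; I_C ≈ 1.9 mA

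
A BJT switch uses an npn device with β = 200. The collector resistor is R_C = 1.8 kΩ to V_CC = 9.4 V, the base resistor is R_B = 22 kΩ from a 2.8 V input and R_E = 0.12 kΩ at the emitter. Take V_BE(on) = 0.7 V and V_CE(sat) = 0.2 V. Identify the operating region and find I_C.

Assume active: I_B = (2.8 − 0.7)/(22 + 201×0.12) = 0.0455 mA, I_C = β·I_B = 9.11 mA.
Then V_CE = 9.4 − 9.11×1.8 − 9.15×0.12 = -8.09 V < 0.2 V — the active assumption fails.
Re-solve with V_CE = 0.2 V. KCL at the emitter: V_E/R_E = (V_BB−0.7−V_E)/R_B + (V_CC−0.2−V_E)/R_C, giving V_E = 0.583 V.
I_C = (V_CC − 0.2 − V_E)/R_C = (9.2 − 0.583)/1.8 = 4.79 mA.
Check: I_B = (2.1 − 0.583)/22 = 0.069 mA, and β·I_B = 13.8 mA > I_C, confirming saturation.

saturation; I_C ≈ 4.8 mA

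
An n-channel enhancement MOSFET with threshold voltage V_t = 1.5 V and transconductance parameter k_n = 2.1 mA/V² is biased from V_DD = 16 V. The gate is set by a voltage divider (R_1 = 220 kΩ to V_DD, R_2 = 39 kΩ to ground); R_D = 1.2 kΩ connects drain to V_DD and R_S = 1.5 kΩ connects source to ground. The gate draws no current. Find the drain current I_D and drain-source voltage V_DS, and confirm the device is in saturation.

V_G = V_DD·R_2/(R_1+R_2) = 16×39/259 = 2.41 V.
Assume saturation: I_D = (k_n/2)(V_GS − V_t)² with V_GS = V_G − I_D·R_S = 2.41 − 1.5·I_D.
Substituting gives 2.36·I_D² − 3.86·I_D + 0.868 = 0, with roots I_D = 0.269 or 1.37 mA.
The root I_D = 1.37 mA gives V_GS = 0.359 V ≤ V_t, so take I_D = 0.269 mA.
Then V_GS = 2.01 V and V_DS = V_DD − I_D(R_D+R_S) = 16 − 0.269×2.7 = 15.3 V.
Saturation requires V_DS ≥ V_GS − V_t = 0.506 V; 15.3 ≥ 0.506 ✓.

I_D ≈ 0.27 mA, V_DS ≈ 15 V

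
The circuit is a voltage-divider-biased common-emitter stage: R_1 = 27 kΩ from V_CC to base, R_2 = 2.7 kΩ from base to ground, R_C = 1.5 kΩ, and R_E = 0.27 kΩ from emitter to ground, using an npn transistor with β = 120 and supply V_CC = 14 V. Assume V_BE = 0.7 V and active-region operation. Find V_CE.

V_CE ≈ 11 V

Thevenize the base divider: V_Th = V_CC·R_2/(R_1+R_2) = 14×2.7/29.7 = 1.27 V, R_Th = R_1‖R_2 = 2.45 kΩ.
Base-emitter loop: V_Th = I_B·R_Th + V_BE + (β+1)I_B·R_E, so I_B = (1.27 − 0.7) / (2.45 + 121×0.27) = 0.0163 mA.
I_C = β·I_B = 120×0.0163 = 1.96 mA, and I_E = (β+1)I_B = 1.97 mA.
V_CE = V_CC − I_C·R_C − I_E·R_E = 14 − 1.96×1.5 − 1.97×0.27 = 10.5 V.
V_CE = 10.5 V > 0.2 V confirms active-region operation.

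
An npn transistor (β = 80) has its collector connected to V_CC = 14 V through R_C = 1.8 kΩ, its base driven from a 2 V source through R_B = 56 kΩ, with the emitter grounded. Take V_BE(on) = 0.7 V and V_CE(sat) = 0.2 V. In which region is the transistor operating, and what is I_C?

active; I_C ≈ 1.9 mA

Assume active. Base-emitter loop: I_B = (V_BB − V_BE)/R_B = (2 − 0.7)/56 = 0.0232 mA.
I_C = β·I_B = 80×0.0232 = 1.86 mA.
V_CE = V_CC − I_C·R_C = 14 − 1.86×1.8 = 10.7 V > V_CE(sat), so the active-region assumption holds.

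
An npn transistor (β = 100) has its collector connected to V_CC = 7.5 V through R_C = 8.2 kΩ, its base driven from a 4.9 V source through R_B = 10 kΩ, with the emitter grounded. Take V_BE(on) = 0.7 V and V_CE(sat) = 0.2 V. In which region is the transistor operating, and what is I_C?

saturation; I_C ≈ 0.89 mA

Assume active: I_B = (4.9 − 0.7)/10 = 0.42 mA, giving I_C = β·I_B = 42 mA.
But then V_CE = 7.5 − 42×8.2 = -337 V < V_CE(sat) = 0.2 V — impossible in the active region.
So the transistor is saturated. With V_CE = 0.2 V, I_C = (V_CC − 0.2)/R_C = 7.3/8.2 = 0.89 mA.
Check: β·I_B = 42 mA > I_C = 0.89 mA, confirming saturation.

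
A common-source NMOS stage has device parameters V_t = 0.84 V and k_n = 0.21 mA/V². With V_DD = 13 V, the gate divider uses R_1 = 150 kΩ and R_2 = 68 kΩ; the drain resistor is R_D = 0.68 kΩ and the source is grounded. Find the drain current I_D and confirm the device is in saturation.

V_G = V_DD·R_2/(R_1+R_2) = 13×68/218 = 4.06 V. With the source grounded, V_GS = V_G = 4.06 V.
Assume saturation: I_D = (k_n/2)(V_GS − V_t)² = (0.21/2)×(4.06 − 0.84)² = 0.105×3.22² = 1.09 mA.
V_DS = V_DD − I_D·R_D = 13 − 1.09×0.68 = 12.3 V.
Saturation requires V_DS ≥ V_GS − V_t = 3.22 V; 12.3 ≥ 3.22 ✓.

I_D ≈ 1.1 mA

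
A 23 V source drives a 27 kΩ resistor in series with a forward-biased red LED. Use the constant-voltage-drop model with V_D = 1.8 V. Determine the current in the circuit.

I ≈ 0.79 mA

KVL around the loop: 23 = V_D + I·R = 1.8 + I × 27 kΩ.
So I = (23 − 1.8) / 27 kΩ = 21.2 / 27 = 0.785 mA.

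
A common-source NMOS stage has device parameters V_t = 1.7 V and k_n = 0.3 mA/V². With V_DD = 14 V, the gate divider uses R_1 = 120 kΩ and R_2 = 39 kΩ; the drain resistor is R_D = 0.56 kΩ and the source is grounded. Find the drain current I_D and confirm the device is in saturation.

V_G = V_DD·R_2/(R_1+R_2) = 14×39/159 = 3.43 V. With the source grounded, V_GS = V_G = 3.43 V.
Assume saturation: I_D = (k_n/2)(V_GS − V_t)² = (0.3/2)×(3.43 − 1.7)² = 0.15×1.73² = 0.451 mA.
V_DS = V_DD − I_D·R_D = 14 − 0.451×0.56 = 13.7 V.
Saturation requires V_DS ≥ V_GS − V_t = 1.73 V; 13.7 ≥ 1.73 ✓.

I_D ≈ 0.45 mA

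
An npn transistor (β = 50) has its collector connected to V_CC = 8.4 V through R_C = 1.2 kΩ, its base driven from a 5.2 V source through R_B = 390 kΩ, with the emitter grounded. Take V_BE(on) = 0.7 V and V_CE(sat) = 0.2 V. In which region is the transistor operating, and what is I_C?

active; I_C ≈ 0.58 mA

Assume active. Base-emitter loop: I_B = (V_BB − V_BE)/R_B = (5.2 − 0.7)/390 = 0.0115 mA.
I_C = β·I_B = 50×0.0115 = 0.577 mA.
V_CE = V_CC − I_C·R_C = 8.4 − 0.577×1.2 = 7.71 V > V_CE(sat), so the active-region assumption holds.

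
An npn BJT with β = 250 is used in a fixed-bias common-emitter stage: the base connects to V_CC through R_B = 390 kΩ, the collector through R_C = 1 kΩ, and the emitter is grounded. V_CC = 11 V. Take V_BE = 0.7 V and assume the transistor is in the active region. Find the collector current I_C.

Base loop: V_CC = I_B·R_B + V_BE, so I_B = (11 − 0.7)/390 kΩ = 0.0264 mA.
In the active region I_C = β·I_B = 250 × 0.0264 = 6.6 mA.
Collector loop: V_CE = V_CC − I_C·R_C = 11 − 6.6×1 = 4.4 V.
Since V_CE = 4.4 V > V_CE(sat) ≈ 0.2 V, the transistor is in the active region as assumed.

I_C ≈ 6.6 mA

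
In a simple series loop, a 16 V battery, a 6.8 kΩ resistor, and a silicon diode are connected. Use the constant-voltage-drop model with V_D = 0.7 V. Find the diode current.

I ≈ 2.2 mA

KVL around the loop: 16 = V_D + I·R = 0.7 + I × 6.8 kΩ.
So I = (16 − 0.7) / 6.8 kΩ = 15.3 / 6.8 = 2.25 mA.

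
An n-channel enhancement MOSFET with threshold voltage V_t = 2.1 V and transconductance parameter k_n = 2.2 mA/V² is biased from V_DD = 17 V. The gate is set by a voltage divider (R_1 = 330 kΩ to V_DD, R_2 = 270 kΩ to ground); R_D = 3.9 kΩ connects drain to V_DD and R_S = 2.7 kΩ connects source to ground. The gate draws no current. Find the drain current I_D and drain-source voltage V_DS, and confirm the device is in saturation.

I_D ≈ 1.6 mA, V_DS ≈ 6.4 V

V_G = V_DD·R_2/(R_1+R_2) = 17×270/600 = 7.65 V.
Assume saturation: I_D = (k_n/2)(V_GS − V_t)² with V_GS = V_G − I_D·R_S = 7.65 − 2.7·I_D.
Substituting gives 8.02·I_D² − 34·I_D + 33.9 = 0, with roots I_D = 1.61 or 2.63 mA.
The root I_D = 2.63 mA gives V_GS = 0.554 V ≤ V_t, so take I_D = 1.61 mA.
Then V_GS = 3.31 V and V_DS = V_DD − I_D(R_D+R_S) = 17 − 1.61×6.6 = 6.39 V.
Saturation requires V_DS ≥ V_GS − V_t = 1.21 V; 6.39 ≥ 1.21 ✓.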